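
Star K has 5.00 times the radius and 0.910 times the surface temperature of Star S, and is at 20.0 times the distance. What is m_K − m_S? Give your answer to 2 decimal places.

3.42

L_K/L_S = (5.00)²(0.910)⁴ = 17.14.
F_K/F_S = (L_K/L_S)/(d_K/d_S)² = 17.14/400.0 = 0.04286.
m_K − m_S = −2.5 log₁₀(0.04286) = 3.42.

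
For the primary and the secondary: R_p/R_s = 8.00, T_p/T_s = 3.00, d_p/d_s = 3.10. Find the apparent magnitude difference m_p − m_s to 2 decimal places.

-6.83

L_p/L_s = (8.00)²(3.00)⁴ = 5184.
F_p/F_s = (L_p/L_s)/(d_p/d_s)² = 5184/9.610 = 539.4.
m_p − m_s = −2.5 log₁₀(539.4) = -6.83.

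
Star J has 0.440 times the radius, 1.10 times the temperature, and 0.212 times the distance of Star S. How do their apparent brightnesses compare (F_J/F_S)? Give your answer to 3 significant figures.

6.31

L_J/L_S = (R_J/R_S)²(T_J/T_S)⁴ = (0.440)² × (1.10)⁴ = 0.2834.
F_J/F_S = (L_J/L_S)/(d_J/d_S)² = 0.2834 / (0.212)² = 6.307.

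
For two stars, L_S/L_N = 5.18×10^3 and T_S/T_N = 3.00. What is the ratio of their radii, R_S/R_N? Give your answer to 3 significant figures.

8.00

L ∝ R²T⁴ gives R ∝ √L / T², so
R_S/R_N = √(5.18×10^3) / (3.00)² = 71.97 / 9.000 = 7.997.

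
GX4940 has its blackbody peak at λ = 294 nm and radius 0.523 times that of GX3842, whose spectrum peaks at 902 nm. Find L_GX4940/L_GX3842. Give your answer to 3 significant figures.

24.2

Wien's law gives T ∝ 1/λ_max, so T_GX4940/T_GX3842 = λ_GX3842/λ_GX4940 = 902/294 = 3.068.
Then L ∝ R²T⁴ gives L_GX4940/L_GX3842 = (0.523)² × (3.068)⁴ = 0.2735 × 88.60 = 24.23.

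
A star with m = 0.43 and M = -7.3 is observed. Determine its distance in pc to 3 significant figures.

352 pc

m − M = 5 log₁₀(d/10 pc)
0.43 − (-7.3) = 7.73 = 5 log₁₀(d/10)
d = 10 × 10^(7.73/5) = 10 × 10^1.546 = 351.6 pc.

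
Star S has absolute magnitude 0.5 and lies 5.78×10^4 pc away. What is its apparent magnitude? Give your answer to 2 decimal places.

19.31

m = M + 5 log₁₀(d/10 pc) = 0.5 + 5 log₁₀(5.78×10^4/10)
  = 0.5 + 5 × 3.762 = 0.5 + 18.81 = 19.31.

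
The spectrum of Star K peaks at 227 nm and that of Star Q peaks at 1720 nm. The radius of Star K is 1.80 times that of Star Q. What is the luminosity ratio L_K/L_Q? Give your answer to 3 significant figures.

1.07×10^4

Wien's law gives T ∝ 1/λ_max, so T_K/T_Q = λ_Q/λ_K = 1720/227 = 7.577.
Then L ∝ R²T⁴ gives L_K/L_Q = (1.80)² × (7.577)⁴ = 3.240 × 3296 = 1.068×10^4.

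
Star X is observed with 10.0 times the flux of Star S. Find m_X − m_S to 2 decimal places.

-2.50

m_X − m_S = −2.5 log₁₀(F_X/F_S) = −2.5 log₁₀(10.0) = −2.5 × (1.000) = -2.500.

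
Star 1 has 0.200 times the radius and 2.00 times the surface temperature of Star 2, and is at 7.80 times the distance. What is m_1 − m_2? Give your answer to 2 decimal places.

4.95

L_1/L_2 = (0.200)²(2.00)⁴ = 0.6400.
F_1/F_2 = (L_1/L_2)/(d_1/d_2)² = 0.6400/60.84 = 0.01052.
m_1 − m_2 = −2.5 log₁₀(0.01052) = 4.95.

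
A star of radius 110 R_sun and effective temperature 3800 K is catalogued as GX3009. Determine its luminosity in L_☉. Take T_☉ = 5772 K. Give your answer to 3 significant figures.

2.27×10^3 L_☉

L/L_☉ = (R/R_☉)² (T/T_☉)⁴ = (110)² × (3800/5772)⁴
       = 1.210×10^4 × (0.6584)⁴ = 1.210×10^4 × 0.1879 = 2273.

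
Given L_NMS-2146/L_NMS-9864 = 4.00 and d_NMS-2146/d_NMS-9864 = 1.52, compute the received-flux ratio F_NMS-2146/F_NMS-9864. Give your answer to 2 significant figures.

1.7

F = L/(4πd²), so F_NMS-2146/F_NMS-9864 = (L_NMS-2146/L_NMS-9864) / (d_NMS-2146/d_NMS-9864)²
= 4.00 / (1.52)² = 4.00 / 2.310 = 1.731.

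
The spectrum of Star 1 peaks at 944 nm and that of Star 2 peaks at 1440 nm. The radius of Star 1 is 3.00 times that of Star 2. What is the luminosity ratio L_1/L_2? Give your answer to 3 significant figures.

Wien's law gives T ∝ 1/λ_max, so T_1/T_2 = λ_2/λ_1 = 1440/944 = 1.525.
Then L ∝ R²T⁴ gives L_1/L_2 = (3.00)² × (1.525)⁴ = 9.000 × 5.415 = 48.73.

48.7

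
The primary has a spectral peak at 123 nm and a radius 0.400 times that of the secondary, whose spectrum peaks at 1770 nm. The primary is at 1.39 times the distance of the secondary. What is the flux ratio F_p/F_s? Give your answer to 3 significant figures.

Wien's law: T_p/T_s = λ_s/λ_p = 1770/123 = 14.39.
L_p/L_s = (R_p/R_s)²(T_p/T_s)⁴ = (0.400)²(14.39)⁴ = 6861.
F_p/F_s = (L_p/L_s)/(d_p/d_s)² = 6861/(1.39)² = 3551.

3.55×10^3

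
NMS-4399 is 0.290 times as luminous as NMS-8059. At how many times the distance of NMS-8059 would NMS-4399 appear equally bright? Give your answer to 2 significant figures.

0.54

Equal flux requires L_NMS-4399/d_NMS-4399² = L_NMS-8059/d_NMS-8059², so d_NMS-4399/d_NMS-8059 = √(L_NMS-4399/L_NMS-8059)
= √(0.290) = 0.5385.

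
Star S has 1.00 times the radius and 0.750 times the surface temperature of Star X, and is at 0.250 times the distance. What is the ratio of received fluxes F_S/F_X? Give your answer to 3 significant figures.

5.06

L_S/L_X = (R_S/R_X)²(T_S/T_X)⁴ = (1.00)² × (0.750)⁴ = 0.3164.
F_S/F_X = (L_S/L_X)/(d_S/d_X)² = 0.3164 / (0.250)² = 5.062.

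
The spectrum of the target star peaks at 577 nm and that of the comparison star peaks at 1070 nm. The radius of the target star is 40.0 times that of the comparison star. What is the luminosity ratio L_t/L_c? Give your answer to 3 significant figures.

Wien's law gives T ∝ 1/λ_max, so T_t/T_c = λ_c/λ_t = 1070/577 = 1.854.
Then L ∝ R²T⁴ gives L_t/L_c = (40.0)² × (1.854)⁴ = 1600 × 11.83 = 1.892×10^4.

1.89×10^4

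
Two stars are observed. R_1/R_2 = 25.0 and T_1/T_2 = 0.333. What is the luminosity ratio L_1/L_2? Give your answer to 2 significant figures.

7.7

From the Stefan–Boltzmann law, L ∝ R²T⁴, so
L_1/L_2 = (R_1/R_2)² (T_1/T_2)⁴ = (25.0)² × (0.333)⁴ = 625.0 × 0.01230 = 7.685.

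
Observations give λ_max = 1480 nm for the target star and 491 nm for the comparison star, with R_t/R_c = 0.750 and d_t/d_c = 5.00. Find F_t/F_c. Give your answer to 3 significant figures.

Wien's law: T_t/T_c = λ_c/λ_t = 491/1480 = 0.3318.
L_t/L_c = (R_t/R_c)²(T_t/T_c)⁴ = (0.750)²(0.3318)⁴ = 0.006814.
F_t/F_c = (L_t/L_c)/(d_t/d_c)² = 0.006814/(5.00)² = 2.726×10^-4.

2.73×10^-4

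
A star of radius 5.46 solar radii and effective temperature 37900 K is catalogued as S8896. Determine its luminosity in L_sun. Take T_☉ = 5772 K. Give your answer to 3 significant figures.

L/L_☉ = (R/R_☉)² (T/T_☉)⁴ = (5.46)² × (37900/5772)⁴
       = 29.81 × (6.566)⁴ = 29.81 × 1859 = 5.542×10^4.

5.54×10^4 L_sun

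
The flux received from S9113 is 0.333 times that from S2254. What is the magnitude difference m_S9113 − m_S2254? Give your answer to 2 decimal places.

m_S9113 − m_S2254 = −2.5 log₁₀(F_S9113/F_S2254) = −2.5 log₁₀(0.333) = −2.5 × (-0.478) = 1.194.

1.19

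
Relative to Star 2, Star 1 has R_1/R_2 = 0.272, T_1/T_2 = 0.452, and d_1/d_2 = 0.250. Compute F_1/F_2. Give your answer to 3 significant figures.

L_1/L_2 = (R_1/R_2)²(T_1/T_2)⁴ = (0.272)² × (0.452)⁴ = 0.003088.
F_1/F_2 = (L_1/L_2)/(d_1/d_2)² = 0.003088 / (0.250)² = 0.04941.

0.0494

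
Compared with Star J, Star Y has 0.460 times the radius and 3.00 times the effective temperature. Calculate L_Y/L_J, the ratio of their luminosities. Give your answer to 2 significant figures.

From the Stefan–Boltzmann law, L ∝ R²T⁴, so
L_Y/L_J = (R_Y/R_J)² (T_Y/T_J)⁴ = (0.460)² × (3.00)⁴ = 0.2116 × 81.00 = 17.14.

17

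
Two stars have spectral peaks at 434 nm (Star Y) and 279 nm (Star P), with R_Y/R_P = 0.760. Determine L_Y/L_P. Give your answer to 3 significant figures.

0.0986

Wien's law gives T ∝ 1/λ_max, so T_Y/T_P = λ_P/λ_Y = 279/434 = 0.6429.
Then L ∝ R²T⁴ gives L_Y/L_P = (0.760)² × (0.6429)⁴ = 0.5776 × 0.1708 = 0.09865.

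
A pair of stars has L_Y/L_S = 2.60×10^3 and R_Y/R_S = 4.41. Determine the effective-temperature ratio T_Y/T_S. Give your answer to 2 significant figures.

L ∝ R²T⁴ gives T ∝ (L/R²)^(1/4), so
T_Y/T_S = (2.60×10^3 / 4.41²)^(1/4) = (133.7)^(1/4) = 3.400.

3.4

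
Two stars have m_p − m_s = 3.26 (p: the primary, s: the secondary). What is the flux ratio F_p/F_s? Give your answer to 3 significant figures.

F_p/F_s = 10^(−(m_p − m_s)/2.5) = 10^(-3.26/2.5) = 10^-1.304 = 0.04966.

0.0497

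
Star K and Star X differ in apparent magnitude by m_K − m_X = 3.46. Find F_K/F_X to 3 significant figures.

F_K/F_X = 10^(−(m_K − m_X)/2.5) = 10^(-3.46/2.5) = 10^-1.384 = 0.04130.

0.0413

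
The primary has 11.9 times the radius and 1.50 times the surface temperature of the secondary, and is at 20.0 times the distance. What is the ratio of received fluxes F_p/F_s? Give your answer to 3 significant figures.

L_p/L_s = (R_p/R_s)²(T_p/T_s)⁴ = (11.9)² × (1.50)⁴ = 716.9.
F_p/F_s = (L_p/L_s)/(d_p/d_s)² = 716.9 / (20.0)² = 1.792.

1.79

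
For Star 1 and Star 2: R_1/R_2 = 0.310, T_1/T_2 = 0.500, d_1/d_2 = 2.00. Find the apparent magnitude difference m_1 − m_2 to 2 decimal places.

L_1/L_2 = (0.310)²(0.500)⁴ = 0.006006.
F_1/F_2 = (L_1/L_2)/(d_1/d_2)² = 0.006006/4.000 = 0.001502.
m_1 − m_2 = −2.5 log₁₀(0.001502) = 7.06.

7.06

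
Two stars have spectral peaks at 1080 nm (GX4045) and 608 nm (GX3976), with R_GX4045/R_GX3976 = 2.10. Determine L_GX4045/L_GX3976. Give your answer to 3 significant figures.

0.443

Wien's law gives T ∝ 1/λ_max, so T_GX4045/T_GX3976 = λ_GX3976/λ_GX4045 = 608/1080 = 0.5630.
Then L ∝ R²T⁴ gives L_GX4045/L_GX3976 = (2.10)² × (0.5630)⁴ = 4.410 × 0.1004 = 0.4430.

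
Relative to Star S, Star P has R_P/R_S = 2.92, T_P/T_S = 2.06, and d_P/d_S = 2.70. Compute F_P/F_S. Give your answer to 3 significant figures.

21.1

L_P/L_S = (R_P/R_S)²(T_P/T_S)⁴ = (2.92)² × (2.06)⁴ = 153.5.
F_P/F_S = (L_P/L_S)/(d_P/d_S)² = 153.5 / (2.70)² = 21.06.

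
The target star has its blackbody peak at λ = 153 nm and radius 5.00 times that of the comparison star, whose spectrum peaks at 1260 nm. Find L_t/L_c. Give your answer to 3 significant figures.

1.15×10^5

Wien's law gives T ∝ 1/λ_max, so T_t/T_c = λ_c/λ_t = 1260/153 = 8.235.
Then L ∝ R²T⁴ gives L_t/L_c = (5.00)² × (8.235)⁴ = 25.00 × 4600 = 1.150×10^5.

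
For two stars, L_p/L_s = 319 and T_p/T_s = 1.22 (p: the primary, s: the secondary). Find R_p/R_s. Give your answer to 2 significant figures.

L ∝ R²T⁴ gives R ∝ √L / T², so
R_p/R_s = √(319) / (1.22)² = 17.86 / 1.488 = 12.00.

12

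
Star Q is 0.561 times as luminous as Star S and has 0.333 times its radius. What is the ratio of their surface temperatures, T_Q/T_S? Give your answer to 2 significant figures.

1.5

L ∝ R²T⁴ gives T ∝ (L/R²)^(1/4), so
T_Q/T_S = (0.561 / 0.333²)^(1/4) = (5.059)^(1/4) = 1.500.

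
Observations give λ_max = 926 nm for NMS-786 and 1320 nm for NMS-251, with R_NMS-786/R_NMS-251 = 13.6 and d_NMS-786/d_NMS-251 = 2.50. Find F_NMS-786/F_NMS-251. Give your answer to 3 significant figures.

122

Wien's law: T_NMS-786/T_NMS-251 = λ_NMS-251/λ_NMS-786 = 1320/926 = 1.425.
L_NMS-786/L_NMS-251 = (R_NMS-786/R_NMS-251)²(T_NMS-786/T_NMS-251)⁴ = (13.6)²(1.425)⁴ = 763.7.
F_NMS-786/F_NMS-251 = (L_NMS-786/L_NMS-251)/(d_NMS-786/d_NMS-251)² = 763.7/(2.50)² = 122.2.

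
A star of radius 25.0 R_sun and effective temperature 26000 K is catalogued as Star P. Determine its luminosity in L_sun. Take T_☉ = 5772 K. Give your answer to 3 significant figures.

2.57×10^5 L_sun

L/L_☉ = (R/R_☉)² (T/T_☉)⁴ = (25.0)² × (26000/5772)⁴
       = 625.0 × (4.505)⁴ = 625.0 × 411.7 = 2.573×10^5.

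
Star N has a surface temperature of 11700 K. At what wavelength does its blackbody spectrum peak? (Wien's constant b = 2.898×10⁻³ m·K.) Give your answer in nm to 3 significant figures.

λ_max = b/T = 2.898×10⁻³ / 11700 = 2.48×10^-7 m = 247.7 nm.

248 nm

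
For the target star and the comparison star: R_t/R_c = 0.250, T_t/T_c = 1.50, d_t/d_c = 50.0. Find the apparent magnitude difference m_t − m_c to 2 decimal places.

9.74

L_t/L_c = (0.250)²(1.50)⁴ = 0.3164.
F_t/F_c = (L_t/L_c)/(d_t/d_c)² = 0.3164/2500 = 1.266×10^-4.
m_t − m_c = −2.5 log₁₀(1.266×10^-4) = 9.74.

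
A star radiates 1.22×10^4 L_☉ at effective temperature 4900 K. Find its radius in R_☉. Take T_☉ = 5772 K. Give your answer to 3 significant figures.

R/R_☉ = √(L/L_☉) / (T/T_☉)² = √(1.22×10^4) / (0.8489)²
       = 110.5 / 0.7207 = 153.3.

153 R_☉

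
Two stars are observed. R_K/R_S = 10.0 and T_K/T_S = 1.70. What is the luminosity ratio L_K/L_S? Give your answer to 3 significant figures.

835

From the Stefan–Boltzmann law, L ∝ R²T⁴, so
L_K/L_S = (R_K/R_S)² (T_K/T_S)⁴ = (10.0)² × (1.70)⁴ = 100.0 × 8.352 = 835.2.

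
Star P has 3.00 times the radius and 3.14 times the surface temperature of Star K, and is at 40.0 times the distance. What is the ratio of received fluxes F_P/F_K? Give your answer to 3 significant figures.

0.547

L_P/L_K = (R_P/R_K)²(T_P/T_K)⁴ = (3.00)² × (3.14)⁴ = 874.9.
F_P/F_K = (L_P/L_K)/(d_P/d_K)² = 874.9 / (40.0)² = 0.5468.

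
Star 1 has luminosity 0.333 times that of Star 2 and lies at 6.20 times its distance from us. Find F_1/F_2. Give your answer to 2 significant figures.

F = L/(4πd²), so F_1/F_2 = (L_1/L_2) / (d_1/d_2)²
= 0.333 / (6.20)² = 0.333 / 38.44 = 0.008663.

0.0087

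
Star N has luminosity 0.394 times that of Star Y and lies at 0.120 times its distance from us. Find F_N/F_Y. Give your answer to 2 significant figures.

F = L/(4πd²), so F_N/F_Y = (L_N/L_Y) / (d_N/d_Y)²
= 0.394 / (0.120)² = 0.394 / 0.01440 = 27.36.

27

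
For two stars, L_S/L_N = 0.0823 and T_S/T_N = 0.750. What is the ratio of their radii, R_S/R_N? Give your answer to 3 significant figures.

L ∝ R²T⁴ gives R ∝ √L / T², so
R_S/R_N = √(0.0823) / (0.750)² = 0.2869 / 0.5625 = 0.5100.

0.510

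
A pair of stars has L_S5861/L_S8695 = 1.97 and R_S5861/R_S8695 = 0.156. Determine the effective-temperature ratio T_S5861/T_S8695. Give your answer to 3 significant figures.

3.00

L ∝ R²T⁴ gives T ∝ (L/R²)^(1/4), so
T_S5861/T_S8695 = (1.97 / 0.156²)^(1/4) = (80.95)^(1/4) = 3.000.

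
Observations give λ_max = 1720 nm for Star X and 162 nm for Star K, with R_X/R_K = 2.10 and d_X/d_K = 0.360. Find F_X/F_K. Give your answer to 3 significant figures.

0.00268

Wien's law: T_X/T_K = λ_K/λ_X = 162/1720 = 0.09419.
L_X/L_K = (R_X/R_K)²(T_X/T_K)⁴ = (2.10)²(0.09419)⁴ = 3.470×10^-4.
F_X/F_K = (L_X/L_K)/(d_X/d_K)² = 3.470×10^-4/(0.360)² = 0.002678.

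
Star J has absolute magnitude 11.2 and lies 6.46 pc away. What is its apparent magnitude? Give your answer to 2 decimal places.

m = M + 5 log₁₀(d/10 pc) = 11.2 + 5 log₁₀(6.46/10)
  = 11.2 + 5 × -0.190 = 11.2 + -0.95 = 10.25.

10.25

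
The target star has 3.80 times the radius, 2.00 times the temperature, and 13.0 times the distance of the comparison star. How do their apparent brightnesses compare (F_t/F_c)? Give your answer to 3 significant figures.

L_t/L_c = (R_t/R_c)²(T_t/T_c)⁴ = (3.80)² × (2.00)⁴ = 231.0.
F_t/F_c = (L_t/L_c)/(d_t/d_c)² = 231.0 / (13.0)² = 1.367.

1.37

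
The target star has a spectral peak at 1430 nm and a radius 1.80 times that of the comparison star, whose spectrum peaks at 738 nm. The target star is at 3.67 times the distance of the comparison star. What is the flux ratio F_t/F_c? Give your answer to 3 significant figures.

0.0171

Wien's law: T_t/T_c = λ_c/λ_t = 738/1430 = 0.5161.
L_t/L_c = (R_t/R_c)²(T_t/T_c)⁴ = (1.80)²(0.5161)⁴ = 0.2298.
F_t/F_c = (L_t/L_c)/(d_t/d_c)² = 0.2298/(3.67)² = 0.01706.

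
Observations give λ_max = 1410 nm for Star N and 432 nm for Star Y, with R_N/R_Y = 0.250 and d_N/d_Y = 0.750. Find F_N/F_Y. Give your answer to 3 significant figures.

9.79×10^-4

Wien's law: T_N/T_Y = λ_Y/λ_N = 432/1410 = 0.3064.
L_N/L_Y = (R_N/R_Y)²(T_N/T_Y)⁴ = (0.250)²(0.3064)⁴ = 5.507×10^-4.
F_N/F_Y = (L_N/L_Y)/(d_N/d_Y)² = 5.507×10^-4/(0.750)² = 9.791×10^-4.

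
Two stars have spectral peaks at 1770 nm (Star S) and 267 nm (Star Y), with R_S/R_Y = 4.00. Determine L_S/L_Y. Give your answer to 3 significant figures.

0.00828

Wien's law gives T ∝ 1/λ_max, so T_S/T_Y = λ_Y/λ_S = 267/1770 = 0.1508.
Then L ∝ R²T⁴ gives L_S/L_Y = (4.00)² × (0.1508)⁴ = 16.00 × 5.178×10^-4 = 0.008285.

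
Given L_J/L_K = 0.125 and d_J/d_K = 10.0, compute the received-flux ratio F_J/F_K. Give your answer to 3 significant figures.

0.00125

F = L/(4πd²), so F_J/F_K = (L_J/L_K) / (d_J/d_K)²
= 0.125 / (10.0)² = 0.125 / 100.0 = 0.001250.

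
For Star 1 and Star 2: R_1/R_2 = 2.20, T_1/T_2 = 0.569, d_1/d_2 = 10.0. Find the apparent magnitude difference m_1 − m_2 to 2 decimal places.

5.74

L_1/L_2 = (2.20)²(0.569)⁴ = 0.5073.
F_1/F_2 = (L_1/L_2)/(d_1/d_2)² = 0.5073/100.0 = 0.005073.
m_1 − m_2 = −2.5 log₁₀(0.005073) = 5.74.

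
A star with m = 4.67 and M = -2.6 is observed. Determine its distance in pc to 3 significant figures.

284 pc

m − M = 5 log₁₀(d/10 pc)
4.67 − (-2.6) = 7.27 = 5 log₁₀(d/10)
d = 10 × 10^(7.27/5) = 10 × 10^1.454 = 284.4 pc.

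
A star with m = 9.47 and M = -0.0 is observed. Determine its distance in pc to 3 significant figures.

783 pc

m − M = 5 log₁₀(d/10 pc)
9.47 − (-0.0) = 9.47 = 5 log₁₀(d/10)
d = 10 × 10^(9.47/5) = 10 × 10^1.894 = 783.4 pc.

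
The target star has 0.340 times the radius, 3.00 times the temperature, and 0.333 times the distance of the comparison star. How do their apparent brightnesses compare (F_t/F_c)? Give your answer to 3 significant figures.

L_t/L_c = (R_t/R_c)²(T_t/T_c)⁴ = (0.340)² × (3.00)⁴ = 9.364.
F_t/F_c = (L_t/L_c)/(d_t/d_c)² = 9.364 / (0.333)² = 84.44.

84.4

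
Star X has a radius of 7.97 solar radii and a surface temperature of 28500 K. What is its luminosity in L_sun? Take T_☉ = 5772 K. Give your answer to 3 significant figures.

3.78×10^4 L_sun

L/L_☉ = (R/R_☉)² (T/T_☉)⁴ = (7.97)² × (28500/5772)⁴
       = 63.52 × (4.938)⁴ = 63.52 × 594.4 = 3.776×10^4.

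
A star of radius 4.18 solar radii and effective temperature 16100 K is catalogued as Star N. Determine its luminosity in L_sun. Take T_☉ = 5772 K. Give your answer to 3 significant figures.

1.06×10^3 L_sun

L/L_☉ = (R/R_☉)² (T/T_☉)⁴ = (4.18)² × (16100/5772)⁴
       = 17.47 × (2.789)⁴ = 17.47 × 60.53 = 1058.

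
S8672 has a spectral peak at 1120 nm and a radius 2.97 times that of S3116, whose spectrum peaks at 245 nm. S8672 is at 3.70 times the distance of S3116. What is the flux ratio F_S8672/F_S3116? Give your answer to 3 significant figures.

0.00148

Wien's law: T_S8672/T_S3116 = λ_S3116/λ_S8672 = 245/1120 = 0.2188.
L_S8672/L_S3116 = (R_S8672/R_S3116)²(T_S8672/T_S3116)⁴ = (2.97)²(0.2188)⁴ = 0.02020.
F_S8672/F_S3116 = (L_S8672/L_S3116)/(d_S8672/d_S3116)² = 0.02020/(3.70)² = 0.001475.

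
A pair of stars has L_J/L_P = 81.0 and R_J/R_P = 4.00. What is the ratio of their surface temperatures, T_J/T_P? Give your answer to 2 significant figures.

1.5

L ∝ R²T⁴ gives T ∝ (L/R²)^(1/4), so
T_J/T_P = (81.0 / 4.00²)^(1/4) = (5.062)^(1/4) = 1.500.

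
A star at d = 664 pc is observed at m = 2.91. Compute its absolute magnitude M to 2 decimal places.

M = m − 5 log₁₀(d/10 pc) = 2.91 − 5 log₁₀(664/10)
  = 2.91 − 5 × 1.822 = 2.91 − 9.11 = -6.20.

-6.20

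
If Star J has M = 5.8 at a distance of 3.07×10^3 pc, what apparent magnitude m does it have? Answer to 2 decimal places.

18.24

m = M + 5 log₁₀(d/10 pc) = 5.8 + 5 log₁₀(3.07×10^3/10)
  = 5.8 + 5 × 2.487 = 5.8 + 12.44 = 18.24.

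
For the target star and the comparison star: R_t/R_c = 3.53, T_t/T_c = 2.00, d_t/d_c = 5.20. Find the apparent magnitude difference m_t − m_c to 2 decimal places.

-2.17

L_t/L_c = (3.53)²(2.00)⁴ = 199.4.
F_t/F_c = (L_t/L_c)/(d_t/d_c)² = 199.4/27.04 = 7.373.
m_t − m_c = −2.5 log₁₀(7.373) = -2.17.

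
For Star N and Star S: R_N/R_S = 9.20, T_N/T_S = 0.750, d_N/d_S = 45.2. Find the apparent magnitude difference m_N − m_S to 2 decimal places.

L_N/L_S = (9.20)²(0.750)⁴ = 26.78.
F_N/F_S = (L_N/L_S)/(d_N/d_S)² = 26.78/2043 = 0.01311.
m_N − m_S = −2.5 log₁₀(0.01311) = 4.71.

4.71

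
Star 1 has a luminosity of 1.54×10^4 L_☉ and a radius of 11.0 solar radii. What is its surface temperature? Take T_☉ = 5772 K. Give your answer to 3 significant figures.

T/T_☉ = (L/L_☉)^(1/4) / (R/R_☉)^(1/2)
T = 5772 × (1.54×10^4)^(1/4) / √(11.0) = 5772 × 11.14 / 3.317 = 1.939×10^4 K.

1.94×10^4 K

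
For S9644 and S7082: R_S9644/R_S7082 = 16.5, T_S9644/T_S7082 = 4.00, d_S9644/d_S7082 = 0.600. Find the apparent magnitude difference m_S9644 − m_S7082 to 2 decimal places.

-13.22

L_S9644/L_S7082 = (16.5)²(4.00)⁴ = 6.970×10^4.
F_S9644/F_S7082 = (L_S9644/L_S7082)/(d_S9644/d_S7082)² = 6.970×10^4/0.3600 = 1.936×10^5.
m_S9644 − m_S7082 = −2.5 log₁₀(1.936×10^5) = -13.22.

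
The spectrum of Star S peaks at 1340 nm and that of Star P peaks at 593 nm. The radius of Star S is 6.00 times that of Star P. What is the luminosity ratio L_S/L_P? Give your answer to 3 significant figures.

1.38

Wien's law gives T ∝ 1/λ_max, so T_S/T_P = λ_P/λ_S = 593/1340 = 0.4425.
Then L ∝ R²T⁴ gives L_S/L_P = (6.00)² × (0.4425)⁴ = 36.00 × 0.03835 = 1.381.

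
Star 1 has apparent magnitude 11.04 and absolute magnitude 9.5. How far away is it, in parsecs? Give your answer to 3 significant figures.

m − M = 5 log₁₀(d/10 pc)
11.04 − (9.5) = 1.54 = 5 log₁₀(d/10)
d = 10 × 10^(1.54/5) = 10 × 10^0.308 = 20.32 pc.

20.3 pc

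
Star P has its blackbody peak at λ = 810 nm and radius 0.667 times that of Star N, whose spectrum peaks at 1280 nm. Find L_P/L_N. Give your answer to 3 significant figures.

Wien's law gives T ∝ 1/λ_max, so T_P/T_N = λ_N/λ_P = 1280/810 = 1.580.
Then L ∝ R²T⁴ gives L_P/L_N = (0.667)² × (1.580)⁴ = 0.4449 × 6.236 = 2.774.

2.77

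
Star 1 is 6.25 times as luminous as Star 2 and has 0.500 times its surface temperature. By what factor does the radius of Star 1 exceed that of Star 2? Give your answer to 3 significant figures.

10.0

L ∝ R²T⁴ gives R ∝ √L / T², so
R_1/R_2 = √(6.25) / (0.500)² = 2.500 / 0.2500 = 10.00.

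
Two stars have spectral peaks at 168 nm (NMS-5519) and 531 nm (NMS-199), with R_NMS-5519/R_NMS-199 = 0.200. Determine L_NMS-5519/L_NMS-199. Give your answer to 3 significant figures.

Wien's law gives T ∝ 1/λ_max, so T_NMS-5519/T_NMS-199 = λ_NMS-199/λ_NMS-5519 = 531/168 = 3.161.
Then L ∝ R²T⁴ gives L_NMS-5519/L_NMS-199 = (0.200)² × (3.161)⁴ = 0.04000 × 99.80 = 3.992.

3.99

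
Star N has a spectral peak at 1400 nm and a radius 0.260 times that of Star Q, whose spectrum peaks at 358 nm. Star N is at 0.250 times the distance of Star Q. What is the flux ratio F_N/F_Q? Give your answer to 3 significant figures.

Wien's law: T_N/T_Q = λ_Q/λ_N = 358/1400 = 0.2557.
L_N/L_Q = (R_N/R_Q)²(T_N/T_Q)⁴ = (0.260)²(0.2557)⁴ = 2.890×10^-4.
F_N/F_Q = (L_N/L_Q)/(d_N/d_Q)² = 2.890×10^-4/(0.250)² = 0.004625.

0.00462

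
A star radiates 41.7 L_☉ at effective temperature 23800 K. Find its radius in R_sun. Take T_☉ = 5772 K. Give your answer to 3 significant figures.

0.380 R_sun

R/R_☉ = √(L/L_☉) / (T/T_☉)² = √(41.7) / (4.123)²
       = 6.458 / 17.00 = 0.3798.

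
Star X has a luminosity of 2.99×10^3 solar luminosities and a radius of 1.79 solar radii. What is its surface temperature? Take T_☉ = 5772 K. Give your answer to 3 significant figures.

3.19×10^4 K

T/T_☉ = (L/L_☉)^(1/4) / (R/R_☉)^(1/2)
T = 5772 × (2.99×10^3)^(1/4) / √(1.79) = 5772 × 7.395 / 1.338 = 3.190×10^4 K.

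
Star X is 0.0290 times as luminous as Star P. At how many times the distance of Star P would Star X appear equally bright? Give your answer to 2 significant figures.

0.17

Equal flux requires L_X/d_X² = L_P/d_P², so d_X/d_P = √(L_X/L_P)
= √(0.0290) = 0.1703.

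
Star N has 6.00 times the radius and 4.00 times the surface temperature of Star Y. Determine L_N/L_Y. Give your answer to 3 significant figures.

From the Stefan–Boltzmann law, L ∝ R²T⁴, so
L_N/L_Y = (R_N/R_Y)² (T_N/T_Y)⁴ = (6.00)² × (4.00)⁴ = 36.00 × 256.0 = 9216.

9.22×10^3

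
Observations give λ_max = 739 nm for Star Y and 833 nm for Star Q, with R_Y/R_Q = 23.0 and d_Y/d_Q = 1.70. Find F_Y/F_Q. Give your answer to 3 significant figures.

Wien's law: T_Y/T_Q = λ_Q/λ_Y = 833/739 = 1.127.
L_Y/L_Q = (R_Y/R_Q)²(T_Y/T_Q)⁴ = (23.0)²(1.127)⁴ = 854.0.
F_Y/F_Q = (L_Y/L_Q)/(d_Y/d_Q)² = 854.0/(1.70)² = 295.5.

296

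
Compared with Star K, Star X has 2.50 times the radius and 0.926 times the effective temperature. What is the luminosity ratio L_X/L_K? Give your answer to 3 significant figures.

4.60

From the Stefan–Boltzmann law, L ∝ R²T⁴, so
L_X/L_K = (R_X/R_K)² (T_X/T_K)⁴ = (2.50)² × (0.926)⁴ = 6.250 × 0.7353 = 4.595.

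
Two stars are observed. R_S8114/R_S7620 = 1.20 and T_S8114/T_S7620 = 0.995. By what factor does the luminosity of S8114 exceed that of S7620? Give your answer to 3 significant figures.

1.41

From the Stefan–Boltzmann law, L ∝ R²T⁴, so
L_S8114/L_S7620 = (R_S8114/R_S7620)² (T_S8114/T_S7620)⁴ = (1.20)² × (0.995)⁴ = 1.440 × 0.9801 = 1.411.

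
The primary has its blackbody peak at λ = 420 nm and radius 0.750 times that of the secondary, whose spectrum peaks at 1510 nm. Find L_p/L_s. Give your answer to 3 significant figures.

94.0

Wien's law gives T ∝ 1/λ_max, so T_p/T_s = λ_s/λ_p = 1510/420 = 3.595.
Then L ∝ R²T⁴ gives L_p/L_s = (0.750)² × (3.595)⁴ = 0.5625 × 167.1 = 93.98.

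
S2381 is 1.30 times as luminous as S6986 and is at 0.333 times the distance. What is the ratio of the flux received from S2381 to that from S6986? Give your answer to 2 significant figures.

F = L/(4πd²), so F_S2381/F_S6986 = (L_S2381/L_S6986) / (d_S2381/d_S6986)²
= 1.30 / (0.333)² = 1.30 / 0.1109 = 11.72.

12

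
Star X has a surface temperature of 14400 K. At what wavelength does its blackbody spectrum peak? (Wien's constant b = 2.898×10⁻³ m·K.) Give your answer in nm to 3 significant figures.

201 nm

λ_max = b/T = 2.898×10⁻³ / 14400 = 2.01×10^-7 m = 201.2 nm.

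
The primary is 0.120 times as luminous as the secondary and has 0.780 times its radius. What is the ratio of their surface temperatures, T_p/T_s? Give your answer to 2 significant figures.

L ∝ R²T⁴ gives T ∝ (L/R²)^(1/4), so
T_p/T_s = (0.120 / 0.780²)^(1/4) = (0.1972)^(1/4) = 0.6664.

0.67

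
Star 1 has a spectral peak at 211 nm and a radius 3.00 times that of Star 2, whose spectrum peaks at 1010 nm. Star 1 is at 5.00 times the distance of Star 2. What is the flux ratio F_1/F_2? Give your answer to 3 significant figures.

Wien's law: T_1/T_2 = λ_2/λ_1 = 1010/211 = 4.787.
L_1/L_2 = (R_1/R_2)²(T_1/T_2)⁴ = (3.00)²(4.787)⁴ = 4725.
F_1/F_2 = (L_1/L_2)/(d_1/d_2)² = 4725/(5.00)² = 189.0.

189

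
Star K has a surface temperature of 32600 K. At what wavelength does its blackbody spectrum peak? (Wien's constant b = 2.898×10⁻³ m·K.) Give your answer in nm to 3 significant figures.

88.9 nm

λ_max = b/T = 2.898×10⁻³ / 32600 = 8.89×10^-8 m = 88.90 nm.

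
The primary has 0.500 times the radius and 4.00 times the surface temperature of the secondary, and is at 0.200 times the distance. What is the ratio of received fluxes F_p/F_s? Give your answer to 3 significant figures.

1.60×10^3

L_p/L_s = (R_p/R_s)²(T_p/T_s)⁴ = (0.500)² × (4.00)⁴ = 64.00.
F_p/F_s = (L_p/L_s)/(d_p/d_s)² = 64.00 / (0.200)² = 1600.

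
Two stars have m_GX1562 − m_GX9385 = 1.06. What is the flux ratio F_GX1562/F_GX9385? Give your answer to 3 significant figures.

0.377

F_GX1562/F_GX9385 = 10^(−(m_GX1562 − m_GX9385)/2.5) = 10^(-1.06/2.5) = 10^-0.424 = 0.3767.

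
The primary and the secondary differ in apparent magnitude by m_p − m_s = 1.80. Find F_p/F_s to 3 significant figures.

F_p/F_s = 10^(−(m_p − m_s)/2.5) = 10^(-1.80/2.5) = 10^-0.720 = 0.1905.

0.191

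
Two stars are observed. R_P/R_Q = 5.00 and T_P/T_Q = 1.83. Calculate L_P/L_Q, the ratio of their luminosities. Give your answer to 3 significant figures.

280

From the Stefan–Boltzmann law, L ∝ R²T⁴, so
L_P/L_Q = (R_P/R_Q)² (T_P/T_Q)⁴ = (5.00)² × (1.83)⁴ = 25.00 × 11.22 = 280.4.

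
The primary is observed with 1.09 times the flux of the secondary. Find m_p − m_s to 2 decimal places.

m_p − m_s = −2.5 log₁₀(F_p/F_s) = −2.5 log₁₀(1.09) = −2.5 × (0.037) = -0.094.

-0.09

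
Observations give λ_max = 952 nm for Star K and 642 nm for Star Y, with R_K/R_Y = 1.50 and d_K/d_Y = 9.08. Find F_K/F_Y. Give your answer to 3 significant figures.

0.00564

Wien's law: T_K/T_Y = λ_Y/λ_K = 642/952 = 0.6744.
L_K/L_Y = (R_K/R_Y)²(T_K/T_Y)⁴ = (1.50)²(0.6744)⁴ = 0.4653.
F_K/F_Y = (L_K/L_Y)/(d_K/d_Y)² = 0.4653/(9.08)² = 0.005644.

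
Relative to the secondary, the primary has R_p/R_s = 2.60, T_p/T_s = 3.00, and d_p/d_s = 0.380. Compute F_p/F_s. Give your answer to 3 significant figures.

L_p/L_s = (R_p/R_s)²(T_p/T_s)⁴ = (2.60)² × (3.00)⁴ = 547.6.
F_p/F_s = (L_p/L_s)/(d_p/d_s)² = 547.6 / (0.380)² = 3792.

3.79×10^3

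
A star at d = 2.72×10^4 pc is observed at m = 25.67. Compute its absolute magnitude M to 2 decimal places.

8.50

M = m − 5 log₁₀(d/10 pc) = 25.67 − 5 log₁₀(2.72×10^4/10)
  = 25.67 − 5 × 3.435 = 25.67 − 17.17 = 8.50.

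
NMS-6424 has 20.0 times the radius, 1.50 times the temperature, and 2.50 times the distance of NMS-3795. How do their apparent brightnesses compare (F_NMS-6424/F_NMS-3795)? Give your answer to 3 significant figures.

L_NMS-6424/L_NMS-3795 = (R_NMS-6424/R_NMS-3795)²(T_NMS-6424/T_NMS-3795)⁴ = (20.0)² × (1.50)⁴ = 2025.
F_NMS-6424/F_NMS-3795 = (L_NMS-6424/L_NMS-3795)/(d_NMS-6424/d_NMS-3795)² = 2025 / (2.50)² = 324.0.

324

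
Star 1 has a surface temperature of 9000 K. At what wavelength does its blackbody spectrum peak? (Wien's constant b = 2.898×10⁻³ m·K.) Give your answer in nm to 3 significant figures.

λ_max = b/T = 2.898×10⁻³ / 9000 = 3.22×10^-7 m = 322.0 nm.

322 nm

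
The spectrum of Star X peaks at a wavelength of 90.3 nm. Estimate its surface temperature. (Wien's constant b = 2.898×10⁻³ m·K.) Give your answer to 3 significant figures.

T = b/λ_max = 2.898×10⁻³ / (90.3×10⁻⁹) = 3.209×10^4 K.

3.21×10^4 K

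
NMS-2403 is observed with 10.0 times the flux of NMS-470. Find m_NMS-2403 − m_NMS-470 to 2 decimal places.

m_NMS-2403 − m_NMS-470 = −2.5 log₁₀(F_NMS-2403/F_NMS-470) = −2.5 log₁₀(10.0) = −2.5 × (1.000) = -2.500.

-2.50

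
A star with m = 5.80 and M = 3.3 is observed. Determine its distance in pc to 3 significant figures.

m − M = 5 log₁₀(d/10 pc)
5.80 − (3.3) = 2.50 = 5 log₁₀(d/10)
d = 10 × 10^(2.50/5) = 10 × 10^0.500 = 31.62 pc.

31.6 pc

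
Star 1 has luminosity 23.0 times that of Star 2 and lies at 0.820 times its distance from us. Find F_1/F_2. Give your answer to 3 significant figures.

F = L/(4πd²), so F_1/F_2 = (L_1/L_2) / (d_1/d_2)²
= 23.0 / (0.820)² = 23.0 / 0.6724 = 34.21.

34.2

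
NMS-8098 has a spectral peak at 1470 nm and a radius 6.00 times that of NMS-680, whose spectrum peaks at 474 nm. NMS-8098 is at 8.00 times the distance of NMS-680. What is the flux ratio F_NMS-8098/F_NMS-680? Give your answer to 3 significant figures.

Wien's law: T_NMS-8098/T_NMS-680 = λ_NMS-680/λ_NMS-8098 = 474/1470 = 0.3224.
L_NMS-8098/L_NMS-680 = (R_NMS-8098/R_NMS-680)²(T_NMS-8098/T_NMS-680)⁴ = (6.00)²(0.3224)⁴ = 0.3892.
F_NMS-8098/F_NMS-680 = (L_NMS-8098/L_NMS-680)/(d_NMS-8098/d_NMS-680)² = 0.3892/(8.00)² = 0.006081.

0.00608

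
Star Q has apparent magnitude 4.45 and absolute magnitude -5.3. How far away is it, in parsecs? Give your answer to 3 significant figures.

891 pc

m − M = 5 log₁₀(d/10 pc)
4.45 − (-5.3) = 9.75 = 5 log₁₀(d/10)
d = 10 × 10^(9.75/5) = 10 × 10^1.950 = 891.3 pc.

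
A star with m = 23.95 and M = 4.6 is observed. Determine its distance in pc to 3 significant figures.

m − M = 5 log₁₀(d/10 pc)
23.95 − (4.6) = 19.35 = 5 log₁₀(d/10)
d = 10 × 10^(19.35/5) = 10 × 10^3.870 = 7.413×10^4 pc.

7.41×10^4 pc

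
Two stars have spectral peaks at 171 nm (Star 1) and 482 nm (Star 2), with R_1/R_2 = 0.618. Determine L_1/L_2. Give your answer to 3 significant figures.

Wien's law gives T ∝ 1/λ_max, so T_1/T_2 = λ_2/λ_1 = 482/171 = 2.819.
Then L ∝ R²T⁴ gives L_1/L_2 = (0.618)² × (2.819)⁴ = 0.3819 × 63.13 = 24.11.

24.1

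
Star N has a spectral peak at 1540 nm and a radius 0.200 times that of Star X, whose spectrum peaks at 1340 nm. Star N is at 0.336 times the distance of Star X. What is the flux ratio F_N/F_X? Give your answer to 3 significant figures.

0.203

Wien's law: T_N/T_X = λ_X/λ_N = 1340/1540 = 0.8701.
L_N/L_X = (R_N/R_X)²(T_N/T_X)⁴ = (0.200)²(0.8701)⁴ = 0.02293.
F_N/F_X = (L_N/L_X)/(d_N/d_X)² = 0.02293/(0.336)² = 0.2031.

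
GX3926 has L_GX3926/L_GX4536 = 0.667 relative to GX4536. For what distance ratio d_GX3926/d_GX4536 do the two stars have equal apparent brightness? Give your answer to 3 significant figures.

0.817

Equal flux requires L_GX3926/d_GX3926² = L_GX4536/d_GX4536², so d_GX3926/d_GX4536 = √(L_GX3926/L_GX4536)
= √(0.667) = 0.8167.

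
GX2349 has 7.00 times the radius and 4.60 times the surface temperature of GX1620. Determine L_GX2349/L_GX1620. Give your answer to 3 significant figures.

2.19×10^4

From the Stefan–Boltzmann law, L ∝ R²T⁴, so
L_GX2349/L_GX1620 = (R_GX2349/R_GX1620)² (T_GX2349/T_GX1620)⁴ = (7.00)² × (4.60)⁴ = 49.00 × 447.7 = 2.194×10^4.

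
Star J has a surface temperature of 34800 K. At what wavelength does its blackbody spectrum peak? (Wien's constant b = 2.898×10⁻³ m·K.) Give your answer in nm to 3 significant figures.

λ_max = b/T = 2.898×10⁻³ / 34800 = 8.33×10^-8 m = 83.28 nm.

83.3 nm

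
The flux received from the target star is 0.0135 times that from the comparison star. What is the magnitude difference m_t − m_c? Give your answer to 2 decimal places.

m_t − m_c = −2.5 log₁₀(F_t/F_c) = −2.5 log₁₀(0.0135) = −2.5 × (-1.870) = 4.674.

4.67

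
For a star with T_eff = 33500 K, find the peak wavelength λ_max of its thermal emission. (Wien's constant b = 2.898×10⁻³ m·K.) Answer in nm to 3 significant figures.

λ_max = b/T = 2.898×10⁻³ / 33500 = 8.65×10^-8 m = 86.51 nm.

86.5 nm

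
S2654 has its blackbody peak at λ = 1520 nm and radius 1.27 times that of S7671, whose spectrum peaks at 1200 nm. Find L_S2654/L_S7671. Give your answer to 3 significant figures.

0.627

Wien's law gives T ∝ 1/λ_max, so T_S2654/T_S7671 = λ_S7671/λ_S2654 = 1200/1520 = 0.7895.
Then L ∝ R²T⁴ gives L_S2654/L_S7671 = (1.27)² × (0.7895)⁴ = 1.613 × 0.3885 = 0.6266.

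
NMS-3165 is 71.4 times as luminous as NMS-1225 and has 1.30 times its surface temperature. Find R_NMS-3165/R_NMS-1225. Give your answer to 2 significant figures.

L ∝ R²T⁴ gives R ∝ √L / T², so
R_NMS-3165/R_NMS-1225 = √(71.4) / (1.30)² = 8.450 / 1.690 = 5.000.

5.0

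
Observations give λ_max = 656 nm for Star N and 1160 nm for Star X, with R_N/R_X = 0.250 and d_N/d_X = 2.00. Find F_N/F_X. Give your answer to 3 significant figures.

0.153

Wien's law: T_N/T_X = λ_X/λ_N = 1160/656 = 1.768.
L_N/L_X = (R_N/R_X)²(T_N/T_X)⁴ = (0.250)²(1.768)⁴ = 0.6111.
F_N/F_X = (L_N/L_X)/(d_N/d_X)² = 0.6111/(2.00)² = 0.1528.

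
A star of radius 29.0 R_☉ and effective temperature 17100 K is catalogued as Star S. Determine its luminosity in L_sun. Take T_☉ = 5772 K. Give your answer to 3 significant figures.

L/L_☉ = (R/R_☉)² (T/T_☉)⁴ = (29.0)² × (17100/5772)⁴
       = 841.0 × (2.963)⁴ = 841.0 × 77.03 = 6.479×10^4.

6.48×10^4 L_sun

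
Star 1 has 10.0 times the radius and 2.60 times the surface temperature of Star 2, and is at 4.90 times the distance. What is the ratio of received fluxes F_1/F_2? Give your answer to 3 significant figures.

L_1/L_2 = (R_1/R_2)²(T_1/T_2)⁴ = (10.0)² × (2.60)⁴ = 4570.
F_1/F_2 = (L_1/L_2)/(d_1/d_2)² = 4570 / (4.90)² = 190.3.

190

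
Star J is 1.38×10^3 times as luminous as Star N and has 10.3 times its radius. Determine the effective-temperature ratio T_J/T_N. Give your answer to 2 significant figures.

1.9

L ∝ R²T⁴ gives T ∝ (L/R²)^(1/4), so
T_J/T_N = (1.38×10^3 / 10.3²)^(1/4) = (13.01)^(1/4) = 1.899.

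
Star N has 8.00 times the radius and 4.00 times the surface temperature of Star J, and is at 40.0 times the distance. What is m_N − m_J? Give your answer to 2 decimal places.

L_N/L_J = (8.00)²(4.00)⁴ = 1.638×10^4.
F_N/F_J = (L_N/L_J)/(d_N/d_J)² = 1.638×10^4/1600 = 10.24.
m_N − m_J = −2.5 log₁₀(10.24) = -2.53.

-2.53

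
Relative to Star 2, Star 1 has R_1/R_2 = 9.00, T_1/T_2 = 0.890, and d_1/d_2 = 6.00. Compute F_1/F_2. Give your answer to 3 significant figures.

1.41

L_1/L_2 = (R_1/R_2)²(T_1/T_2)⁴ = (9.00)² × (0.890)⁴ = 50.82.
F_1/F_2 = (L_1/L_2)/(d_1/d_2)² = 50.82 / (6.00)² = 1.412.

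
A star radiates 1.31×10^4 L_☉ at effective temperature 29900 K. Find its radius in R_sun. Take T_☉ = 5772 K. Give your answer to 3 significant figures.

4.27 R_sun

R/R_☉ = √(L/L_☉) / (T/T_☉)² = √(1.31×10^4) / (5.180)²
       = 114.5 / 26.83 = 4.265.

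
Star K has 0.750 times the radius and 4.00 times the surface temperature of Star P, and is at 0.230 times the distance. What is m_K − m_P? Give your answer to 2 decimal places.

-8.59

L_K/L_P = (0.750)²(4.00)⁴ = 144.0.
F_K/F_P = (L_K/L_P)/(d_K/d_P)² = 144.0/0.05290 = 2722.
m_K − m_P = −2.5 log₁₀(2722) = -8.59.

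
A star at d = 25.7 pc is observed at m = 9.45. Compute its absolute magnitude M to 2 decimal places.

7.40

M = m − 5 log₁₀(d/10 pc) = 9.45 − 5 log₁₀(25.7/10)
  = 9.45 − 5 × 0.410 = 9.45 − 2.05 = 7.40.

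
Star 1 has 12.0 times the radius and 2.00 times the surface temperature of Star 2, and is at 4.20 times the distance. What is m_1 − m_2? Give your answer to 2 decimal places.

L_1/L_2 = (12.0)²(2.00)⁴ = 2304.
F_1/F_2 = (L_1/L_2)/(d_1/d_2)² = 2304/17.64 = 130.6.
m_1 − m_2 = −2.5 log₁₀(130.6) = -5.29.

-5.29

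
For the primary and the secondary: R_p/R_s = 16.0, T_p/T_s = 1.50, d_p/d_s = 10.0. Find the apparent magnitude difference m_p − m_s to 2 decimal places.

L_p/L_s = (16.0)²(1.50)⁴ = 1296.
F_p/F_s = (L_p/L_s)/(d_p/d_s)² = 1296/100.0 = 12.96.
m_p − m_s = −2.5 log₁₀(12.96) = -2.78.

-2.78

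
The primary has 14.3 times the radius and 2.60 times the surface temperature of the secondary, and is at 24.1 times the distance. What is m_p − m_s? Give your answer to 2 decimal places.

L_p/L_s = (14.3)²(2.60)⁴ = 9345.
F_p/F_s = (L_p/L_s)/(d_p/d_s)² = 9345/580.8 = 16.09.
m_p − m_s = −2.5 log₁₀(16.09) = -3.02.

-3.02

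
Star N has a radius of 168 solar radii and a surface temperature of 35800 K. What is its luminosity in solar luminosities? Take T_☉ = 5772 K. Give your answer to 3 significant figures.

L/L_☉ = (R/R_☉)² (T/T_☉)⁴ = (168)² × (35800/5772)⁴
       = 2.822×10^4 × (6.202)⁴ = 2.822×10^4 × 1480 = 4.177×10^7.

4.18×10^7 solar luminosities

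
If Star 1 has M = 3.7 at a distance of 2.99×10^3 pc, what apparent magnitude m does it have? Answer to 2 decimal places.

16.08

m = M + 5 log₁₀(d/10 pc) = 3.7 + 5 log₁₀(2.99×10^3/10)
  = 3.7 + 5 × 2.476 = 3.7 + 12.38 = 16.08.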